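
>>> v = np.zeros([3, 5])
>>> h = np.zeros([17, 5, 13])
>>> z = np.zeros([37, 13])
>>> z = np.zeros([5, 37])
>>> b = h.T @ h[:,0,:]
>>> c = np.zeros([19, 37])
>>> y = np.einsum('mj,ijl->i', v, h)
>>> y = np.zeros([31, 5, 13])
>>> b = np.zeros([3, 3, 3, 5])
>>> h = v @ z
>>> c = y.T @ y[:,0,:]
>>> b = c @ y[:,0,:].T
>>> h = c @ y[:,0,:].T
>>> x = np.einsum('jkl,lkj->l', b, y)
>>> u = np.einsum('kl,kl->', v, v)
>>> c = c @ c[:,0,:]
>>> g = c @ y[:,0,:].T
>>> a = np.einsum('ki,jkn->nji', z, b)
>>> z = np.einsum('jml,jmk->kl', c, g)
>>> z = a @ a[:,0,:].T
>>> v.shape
(3, 5)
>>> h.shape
(13, 5, 31)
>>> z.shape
(31, 13, 31)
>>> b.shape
(13, 5, 31)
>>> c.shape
(13, 5, 13)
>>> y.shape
(31, 5, 13)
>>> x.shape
(31,)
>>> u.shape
()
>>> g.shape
(13, 5, 31)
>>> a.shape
(31, 13, 37)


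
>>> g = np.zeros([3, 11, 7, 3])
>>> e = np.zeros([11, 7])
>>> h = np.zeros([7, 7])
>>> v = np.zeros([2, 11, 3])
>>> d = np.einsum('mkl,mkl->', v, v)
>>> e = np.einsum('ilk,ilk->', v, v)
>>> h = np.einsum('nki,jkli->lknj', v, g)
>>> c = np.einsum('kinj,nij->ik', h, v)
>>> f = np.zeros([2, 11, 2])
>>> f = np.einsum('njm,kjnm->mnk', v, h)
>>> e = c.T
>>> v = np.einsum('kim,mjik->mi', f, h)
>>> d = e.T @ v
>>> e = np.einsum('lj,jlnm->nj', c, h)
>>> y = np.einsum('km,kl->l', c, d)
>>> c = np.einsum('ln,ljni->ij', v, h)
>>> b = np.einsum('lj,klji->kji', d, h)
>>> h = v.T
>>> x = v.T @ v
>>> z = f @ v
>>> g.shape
(3, 11, 7, 3)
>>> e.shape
(2, 7)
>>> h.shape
(2, 7)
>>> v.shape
(7, 2)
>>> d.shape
(11, 2)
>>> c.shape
(3, 11)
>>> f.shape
(3, 2, 7)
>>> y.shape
(2,)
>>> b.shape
(7, 2, 3)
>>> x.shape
(2, 2)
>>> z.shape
(3, 2, 2)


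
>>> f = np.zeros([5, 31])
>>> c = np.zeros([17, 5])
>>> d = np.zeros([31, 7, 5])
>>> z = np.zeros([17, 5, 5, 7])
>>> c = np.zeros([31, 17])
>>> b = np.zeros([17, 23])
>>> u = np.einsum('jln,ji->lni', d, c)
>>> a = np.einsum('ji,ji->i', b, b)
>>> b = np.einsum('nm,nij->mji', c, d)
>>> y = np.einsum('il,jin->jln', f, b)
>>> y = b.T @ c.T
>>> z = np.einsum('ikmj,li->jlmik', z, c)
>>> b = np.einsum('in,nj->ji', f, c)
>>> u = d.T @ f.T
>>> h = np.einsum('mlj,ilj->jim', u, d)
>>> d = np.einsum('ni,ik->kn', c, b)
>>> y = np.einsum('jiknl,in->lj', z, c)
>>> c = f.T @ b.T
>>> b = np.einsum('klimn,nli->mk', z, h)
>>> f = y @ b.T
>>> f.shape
(5, 17)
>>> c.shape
(31, 17)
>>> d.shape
(5, 31)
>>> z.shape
(7, 31, 5, 17, 5)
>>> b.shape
(17, 7)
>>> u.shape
(5, 7, 5)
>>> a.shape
(23,)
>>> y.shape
(5, 7)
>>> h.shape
(5, 31, 5)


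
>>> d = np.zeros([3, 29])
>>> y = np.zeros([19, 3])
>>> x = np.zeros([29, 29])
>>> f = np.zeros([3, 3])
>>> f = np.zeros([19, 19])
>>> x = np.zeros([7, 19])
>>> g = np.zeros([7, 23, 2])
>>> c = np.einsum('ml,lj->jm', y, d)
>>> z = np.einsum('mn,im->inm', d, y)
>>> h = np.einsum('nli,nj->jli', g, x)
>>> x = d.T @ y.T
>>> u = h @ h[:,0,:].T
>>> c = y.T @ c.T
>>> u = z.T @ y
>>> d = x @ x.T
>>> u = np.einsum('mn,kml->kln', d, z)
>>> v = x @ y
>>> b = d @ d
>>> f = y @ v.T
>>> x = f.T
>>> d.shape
(29, 29)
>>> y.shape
(19, 3)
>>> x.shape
(29, 19)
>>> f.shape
(19, 29)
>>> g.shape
(7, 23, 2)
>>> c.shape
(3, 29)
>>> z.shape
(19, 29, 3)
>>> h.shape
(19, 23, 2)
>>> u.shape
(19, 3, 29)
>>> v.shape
(29, 3)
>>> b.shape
(29, 29)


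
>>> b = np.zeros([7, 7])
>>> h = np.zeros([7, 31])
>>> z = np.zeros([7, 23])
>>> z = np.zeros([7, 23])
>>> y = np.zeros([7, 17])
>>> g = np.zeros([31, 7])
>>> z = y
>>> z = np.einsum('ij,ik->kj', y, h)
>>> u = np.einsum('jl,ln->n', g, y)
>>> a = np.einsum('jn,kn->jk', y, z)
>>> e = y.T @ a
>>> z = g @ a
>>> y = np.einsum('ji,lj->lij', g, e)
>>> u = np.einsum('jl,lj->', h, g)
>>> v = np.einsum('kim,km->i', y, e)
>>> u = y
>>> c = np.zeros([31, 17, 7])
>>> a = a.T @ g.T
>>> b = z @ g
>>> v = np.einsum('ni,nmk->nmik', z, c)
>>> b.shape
(31, 7)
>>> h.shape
(7, 31)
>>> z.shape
(31, 31)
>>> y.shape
(17, 7, 31)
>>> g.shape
(31, 7)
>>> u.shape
(17, 7, 31)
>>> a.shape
(31, 31)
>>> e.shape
(17, 31)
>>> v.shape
(31, 17, 31, 7)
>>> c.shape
(31, 17, 7)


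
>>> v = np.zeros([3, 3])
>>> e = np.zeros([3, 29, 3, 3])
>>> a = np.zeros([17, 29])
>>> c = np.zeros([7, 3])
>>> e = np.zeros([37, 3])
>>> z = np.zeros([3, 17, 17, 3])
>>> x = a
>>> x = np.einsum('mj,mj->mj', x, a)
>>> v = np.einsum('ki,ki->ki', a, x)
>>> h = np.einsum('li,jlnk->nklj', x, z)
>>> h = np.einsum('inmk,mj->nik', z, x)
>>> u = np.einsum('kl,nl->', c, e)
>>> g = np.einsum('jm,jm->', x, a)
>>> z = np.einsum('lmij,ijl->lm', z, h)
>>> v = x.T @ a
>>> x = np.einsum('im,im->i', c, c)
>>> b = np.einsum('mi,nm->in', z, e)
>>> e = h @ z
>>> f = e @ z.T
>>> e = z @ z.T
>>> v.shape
(29, 29)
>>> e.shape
(3, 3)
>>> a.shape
(17, 29)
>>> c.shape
(7, 3)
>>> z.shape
(3, 17)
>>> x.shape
(7,)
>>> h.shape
(17, 3, 3)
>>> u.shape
()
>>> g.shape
()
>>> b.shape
(17, 37)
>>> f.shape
(17, 3, 3)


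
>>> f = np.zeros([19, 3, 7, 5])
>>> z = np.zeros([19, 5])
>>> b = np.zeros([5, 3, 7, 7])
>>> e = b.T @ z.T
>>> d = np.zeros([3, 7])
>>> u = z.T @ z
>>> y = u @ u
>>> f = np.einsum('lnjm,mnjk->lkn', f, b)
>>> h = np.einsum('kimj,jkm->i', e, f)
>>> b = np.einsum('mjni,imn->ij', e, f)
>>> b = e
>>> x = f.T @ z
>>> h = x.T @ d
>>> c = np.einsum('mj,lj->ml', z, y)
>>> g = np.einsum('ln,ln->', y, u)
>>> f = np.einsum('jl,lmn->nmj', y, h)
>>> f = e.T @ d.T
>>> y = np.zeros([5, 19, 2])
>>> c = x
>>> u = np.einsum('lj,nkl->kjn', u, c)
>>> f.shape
(19, 3, 7, 3)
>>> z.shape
(19, 5)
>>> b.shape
(7, 7, 3, 19)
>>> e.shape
(7, 7, 3, 19)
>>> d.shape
(3, 7)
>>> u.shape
(7, 5, 3)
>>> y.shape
(5, 19, 2)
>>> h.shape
(5, 7, 7)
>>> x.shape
(3, 7, 5)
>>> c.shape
(3, 7, 5)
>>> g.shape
()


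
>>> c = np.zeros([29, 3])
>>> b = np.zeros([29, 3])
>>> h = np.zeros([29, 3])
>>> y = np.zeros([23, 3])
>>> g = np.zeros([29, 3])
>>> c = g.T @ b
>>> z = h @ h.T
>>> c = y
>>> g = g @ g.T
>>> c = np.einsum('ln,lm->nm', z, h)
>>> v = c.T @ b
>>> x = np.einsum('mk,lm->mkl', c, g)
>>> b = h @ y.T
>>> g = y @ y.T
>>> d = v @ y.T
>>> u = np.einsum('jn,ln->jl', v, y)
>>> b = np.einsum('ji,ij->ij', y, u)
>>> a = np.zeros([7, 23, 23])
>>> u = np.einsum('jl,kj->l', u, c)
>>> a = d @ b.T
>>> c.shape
(29, 3)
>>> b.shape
(3, 23)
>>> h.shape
(29, 3)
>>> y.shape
(23, 3)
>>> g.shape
(23, 23)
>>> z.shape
(29, 29)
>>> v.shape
(3, 3)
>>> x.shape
(29, 3, 29)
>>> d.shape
(3, 23)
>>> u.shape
(23,)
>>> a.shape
(3, 3)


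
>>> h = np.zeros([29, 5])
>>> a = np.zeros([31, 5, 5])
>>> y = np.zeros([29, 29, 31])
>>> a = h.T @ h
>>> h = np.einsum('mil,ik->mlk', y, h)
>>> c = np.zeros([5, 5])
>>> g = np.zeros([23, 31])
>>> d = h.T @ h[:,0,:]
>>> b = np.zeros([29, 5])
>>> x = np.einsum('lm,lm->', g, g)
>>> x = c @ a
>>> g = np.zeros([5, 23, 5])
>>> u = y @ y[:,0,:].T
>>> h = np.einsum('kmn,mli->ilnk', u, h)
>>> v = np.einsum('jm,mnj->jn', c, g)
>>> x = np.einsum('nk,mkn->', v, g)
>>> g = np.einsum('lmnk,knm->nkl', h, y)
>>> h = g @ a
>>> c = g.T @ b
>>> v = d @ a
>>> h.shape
(29, 29, 5)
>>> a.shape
(5, 5)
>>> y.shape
(29, 29, 31)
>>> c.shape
(5, 29, 5)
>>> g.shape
(29, 29, 5)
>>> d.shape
(5, 31, 5)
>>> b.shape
(29, 5)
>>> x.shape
()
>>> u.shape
(29, 29, 29)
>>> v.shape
(5, 31, 5)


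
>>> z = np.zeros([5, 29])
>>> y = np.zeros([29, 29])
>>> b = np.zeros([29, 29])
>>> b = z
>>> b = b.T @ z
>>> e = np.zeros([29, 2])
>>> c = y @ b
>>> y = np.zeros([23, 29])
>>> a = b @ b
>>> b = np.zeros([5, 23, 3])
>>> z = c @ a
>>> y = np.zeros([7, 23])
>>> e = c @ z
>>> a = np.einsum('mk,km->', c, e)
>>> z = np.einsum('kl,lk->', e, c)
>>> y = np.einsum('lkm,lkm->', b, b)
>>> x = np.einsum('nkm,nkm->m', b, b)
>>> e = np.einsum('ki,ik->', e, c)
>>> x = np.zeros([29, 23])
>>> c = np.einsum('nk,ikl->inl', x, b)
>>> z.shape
()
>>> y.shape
()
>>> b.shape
(5, 23, 3)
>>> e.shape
()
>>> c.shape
(5, 29, 3)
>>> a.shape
()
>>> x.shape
(29, 23)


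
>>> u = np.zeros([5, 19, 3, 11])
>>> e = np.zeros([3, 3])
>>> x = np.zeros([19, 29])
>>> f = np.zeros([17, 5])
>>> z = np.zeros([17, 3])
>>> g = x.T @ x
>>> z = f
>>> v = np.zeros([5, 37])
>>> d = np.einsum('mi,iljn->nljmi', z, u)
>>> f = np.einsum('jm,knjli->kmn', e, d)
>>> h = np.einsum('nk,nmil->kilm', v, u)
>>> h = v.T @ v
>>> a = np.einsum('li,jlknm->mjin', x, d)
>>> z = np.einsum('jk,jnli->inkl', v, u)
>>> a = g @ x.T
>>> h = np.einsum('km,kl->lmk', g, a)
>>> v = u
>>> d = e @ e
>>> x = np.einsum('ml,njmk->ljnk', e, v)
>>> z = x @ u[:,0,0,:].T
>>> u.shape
(5, 19, 3, 11)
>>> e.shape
(3, 3)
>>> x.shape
(3, 19, 5, 11)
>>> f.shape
(11, 3, 19)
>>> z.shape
(3, 19, 5, 5)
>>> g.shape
(29, 29)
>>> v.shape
(5, 19, 3, 11)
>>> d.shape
(3, 3)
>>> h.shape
(19, 29, 29)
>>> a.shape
(29, 19)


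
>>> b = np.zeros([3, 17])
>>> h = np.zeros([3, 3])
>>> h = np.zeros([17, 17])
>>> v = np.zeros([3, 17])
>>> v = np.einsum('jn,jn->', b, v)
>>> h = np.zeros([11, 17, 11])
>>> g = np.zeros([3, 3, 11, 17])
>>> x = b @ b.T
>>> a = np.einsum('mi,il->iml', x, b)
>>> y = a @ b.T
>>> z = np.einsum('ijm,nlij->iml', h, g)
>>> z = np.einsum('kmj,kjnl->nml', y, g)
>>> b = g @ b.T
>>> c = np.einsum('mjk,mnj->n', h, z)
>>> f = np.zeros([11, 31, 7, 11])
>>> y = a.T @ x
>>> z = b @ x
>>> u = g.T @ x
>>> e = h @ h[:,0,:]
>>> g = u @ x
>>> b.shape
(3, 3, 11, 3)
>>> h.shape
(11, 17, 11)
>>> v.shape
()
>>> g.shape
(17, 11, 3, 3)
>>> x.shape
(3, 3)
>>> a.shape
(3, 3, 17)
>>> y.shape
(17, 3, 3)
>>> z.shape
(3, 3, 11, 3)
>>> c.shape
(3,)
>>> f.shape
(11, 31, 7, 11)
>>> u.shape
(17, 11, 3, 3)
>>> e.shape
(11, 17, 11)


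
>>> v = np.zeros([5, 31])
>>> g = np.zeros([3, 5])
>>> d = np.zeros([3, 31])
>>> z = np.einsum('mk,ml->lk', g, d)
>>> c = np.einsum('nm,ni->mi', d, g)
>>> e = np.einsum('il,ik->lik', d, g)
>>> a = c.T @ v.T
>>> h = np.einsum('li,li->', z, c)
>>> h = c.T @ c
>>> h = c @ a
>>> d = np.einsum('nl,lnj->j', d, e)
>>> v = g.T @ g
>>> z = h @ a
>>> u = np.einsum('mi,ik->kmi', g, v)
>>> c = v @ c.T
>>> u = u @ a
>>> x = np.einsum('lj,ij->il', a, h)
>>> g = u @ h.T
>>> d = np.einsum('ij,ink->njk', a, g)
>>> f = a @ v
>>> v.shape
(5, 5)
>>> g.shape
(5, 3, 31)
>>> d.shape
(3, 5, 31)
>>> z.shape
(31, 5)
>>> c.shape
(5, 31)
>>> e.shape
(31, 3, 5)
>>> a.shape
(5, 5)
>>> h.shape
(31, 5)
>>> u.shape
(5, 3, 5)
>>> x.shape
(31, 5)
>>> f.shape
(5, 5)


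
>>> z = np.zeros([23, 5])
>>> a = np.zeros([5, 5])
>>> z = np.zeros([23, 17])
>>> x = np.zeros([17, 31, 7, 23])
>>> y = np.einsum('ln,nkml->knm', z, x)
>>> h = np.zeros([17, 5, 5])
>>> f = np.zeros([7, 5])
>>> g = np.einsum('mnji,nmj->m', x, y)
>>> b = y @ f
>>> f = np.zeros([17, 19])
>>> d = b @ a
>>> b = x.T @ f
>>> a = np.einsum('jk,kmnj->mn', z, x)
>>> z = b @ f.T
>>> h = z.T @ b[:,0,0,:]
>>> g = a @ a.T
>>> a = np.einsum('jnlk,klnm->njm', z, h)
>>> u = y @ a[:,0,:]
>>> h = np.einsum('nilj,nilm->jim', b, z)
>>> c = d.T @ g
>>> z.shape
(23, 7, 31, 17)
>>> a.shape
(7, 23, 19)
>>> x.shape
(17, 31, 7, 23)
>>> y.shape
(31, 17, 7)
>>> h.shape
(19, 7, 17)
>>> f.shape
(17, 19)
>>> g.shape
(31, 31)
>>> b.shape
(23, 7, 31, 19)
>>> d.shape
(31, 17, 5)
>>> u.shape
(31, 17, 19)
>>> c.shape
(5, 17, 31)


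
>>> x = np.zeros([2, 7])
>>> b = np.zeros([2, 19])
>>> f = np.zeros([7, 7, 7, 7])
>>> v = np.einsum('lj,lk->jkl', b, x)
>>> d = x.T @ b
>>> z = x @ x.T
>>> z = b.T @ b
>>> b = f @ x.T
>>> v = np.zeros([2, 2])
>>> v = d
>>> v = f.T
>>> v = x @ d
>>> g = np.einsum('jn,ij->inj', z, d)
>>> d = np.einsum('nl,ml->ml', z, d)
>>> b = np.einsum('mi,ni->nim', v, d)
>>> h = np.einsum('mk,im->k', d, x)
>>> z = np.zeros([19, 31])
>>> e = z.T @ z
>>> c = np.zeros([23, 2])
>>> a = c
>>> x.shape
(2, 7)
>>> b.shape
(7, 19, 2)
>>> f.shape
(7, 7, 7, 7)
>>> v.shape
(2, 19)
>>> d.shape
(7, 19)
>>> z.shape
(19, 31)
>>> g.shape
(7, 19, 19)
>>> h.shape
(19,)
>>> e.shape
(31, 31)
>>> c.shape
(23, 2)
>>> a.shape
(23, 2)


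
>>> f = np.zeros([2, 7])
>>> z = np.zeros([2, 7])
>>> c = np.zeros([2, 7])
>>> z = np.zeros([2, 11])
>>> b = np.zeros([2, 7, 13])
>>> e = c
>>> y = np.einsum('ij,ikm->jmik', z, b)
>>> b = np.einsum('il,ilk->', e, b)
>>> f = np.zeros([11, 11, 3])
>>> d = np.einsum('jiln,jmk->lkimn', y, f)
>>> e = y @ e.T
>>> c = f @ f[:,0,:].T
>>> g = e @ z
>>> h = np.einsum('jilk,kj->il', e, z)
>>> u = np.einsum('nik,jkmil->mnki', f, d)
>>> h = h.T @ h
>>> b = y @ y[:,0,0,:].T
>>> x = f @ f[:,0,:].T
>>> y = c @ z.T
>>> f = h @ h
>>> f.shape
(2, 2)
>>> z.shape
(2, 11)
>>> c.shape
(11, 11, 11)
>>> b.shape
(11, 13, 2, 11)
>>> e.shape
(11, 13, 2, 2)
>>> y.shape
(11, 11, 2)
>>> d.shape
(2, 3, 13, 11, 7)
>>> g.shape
(11, 13, 2, 11)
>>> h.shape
(2, 2)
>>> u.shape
(13, 11, 3, 11)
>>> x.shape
(11, 11, 11)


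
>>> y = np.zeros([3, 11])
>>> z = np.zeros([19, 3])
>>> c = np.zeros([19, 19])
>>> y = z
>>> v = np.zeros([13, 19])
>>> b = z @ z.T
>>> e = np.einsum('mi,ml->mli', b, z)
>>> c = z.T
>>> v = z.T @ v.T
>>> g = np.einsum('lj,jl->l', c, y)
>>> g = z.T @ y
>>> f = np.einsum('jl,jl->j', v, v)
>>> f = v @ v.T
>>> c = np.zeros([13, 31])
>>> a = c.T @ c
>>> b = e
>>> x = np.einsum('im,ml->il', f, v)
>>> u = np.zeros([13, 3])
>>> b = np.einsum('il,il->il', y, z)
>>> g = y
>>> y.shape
(19, 3)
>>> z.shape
(19, 3)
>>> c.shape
(13, 31)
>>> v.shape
(3, 13)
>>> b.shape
(19, 3)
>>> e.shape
(19, 3, 19)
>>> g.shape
(19, 3)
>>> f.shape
(3, 3)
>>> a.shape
(31, 31)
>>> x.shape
(3, 13)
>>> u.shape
(13, 3)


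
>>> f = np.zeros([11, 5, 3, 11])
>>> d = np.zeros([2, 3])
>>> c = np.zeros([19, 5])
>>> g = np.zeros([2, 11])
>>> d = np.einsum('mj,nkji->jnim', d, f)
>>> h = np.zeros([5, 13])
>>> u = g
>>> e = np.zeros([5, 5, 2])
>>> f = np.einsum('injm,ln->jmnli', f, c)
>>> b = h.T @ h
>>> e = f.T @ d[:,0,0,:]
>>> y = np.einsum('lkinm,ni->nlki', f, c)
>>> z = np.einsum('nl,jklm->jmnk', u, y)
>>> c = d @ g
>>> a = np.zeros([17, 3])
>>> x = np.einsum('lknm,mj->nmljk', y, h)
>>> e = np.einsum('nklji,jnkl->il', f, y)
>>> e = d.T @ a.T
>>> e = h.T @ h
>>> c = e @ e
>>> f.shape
(3, 11, 5, 19, 11)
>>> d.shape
(3, 11, 11, 2)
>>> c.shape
(13, 13)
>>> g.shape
(2, 11)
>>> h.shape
(5, 13)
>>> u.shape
(2, 11)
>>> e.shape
(13, 13)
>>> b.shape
(13, 13)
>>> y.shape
(19, 3, 11, 5)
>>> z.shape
(19, 5, 2, 3)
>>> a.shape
(17, 3)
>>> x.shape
(11, 5, 19, 13, 3)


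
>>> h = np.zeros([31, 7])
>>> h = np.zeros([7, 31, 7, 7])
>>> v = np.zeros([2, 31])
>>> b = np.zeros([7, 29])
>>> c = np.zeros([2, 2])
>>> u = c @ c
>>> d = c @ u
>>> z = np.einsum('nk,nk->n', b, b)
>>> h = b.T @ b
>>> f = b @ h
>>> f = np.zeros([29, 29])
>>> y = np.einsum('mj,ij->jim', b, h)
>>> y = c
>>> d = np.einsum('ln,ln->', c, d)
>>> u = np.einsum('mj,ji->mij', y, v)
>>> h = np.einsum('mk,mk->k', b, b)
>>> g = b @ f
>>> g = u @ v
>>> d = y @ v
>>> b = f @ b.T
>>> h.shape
(29,)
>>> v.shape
(2, 31)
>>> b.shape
(29, 7)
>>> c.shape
(2, 2)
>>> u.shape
(2, 31, 2)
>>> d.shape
(2, 31)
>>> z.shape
(7,)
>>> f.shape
(29, 29)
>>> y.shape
(2, 2)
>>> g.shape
(2, 31, 31)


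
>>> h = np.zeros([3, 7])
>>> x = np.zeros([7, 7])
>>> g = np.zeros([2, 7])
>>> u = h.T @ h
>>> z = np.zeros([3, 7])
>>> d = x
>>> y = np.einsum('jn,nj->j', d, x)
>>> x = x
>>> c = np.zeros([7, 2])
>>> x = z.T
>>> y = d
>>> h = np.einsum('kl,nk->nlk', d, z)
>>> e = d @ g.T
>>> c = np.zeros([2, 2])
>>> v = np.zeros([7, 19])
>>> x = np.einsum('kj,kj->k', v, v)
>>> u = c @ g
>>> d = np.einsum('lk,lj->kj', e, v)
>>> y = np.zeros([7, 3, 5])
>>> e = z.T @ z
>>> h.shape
(3, 7, 7)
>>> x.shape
(7,)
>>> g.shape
(2, 7)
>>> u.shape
(2, 7)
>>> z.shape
(3, 7)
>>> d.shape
(2, 19)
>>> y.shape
(7, 3, 5)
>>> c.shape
(2, 2)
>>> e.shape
(7, 7)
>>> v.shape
(7, 19)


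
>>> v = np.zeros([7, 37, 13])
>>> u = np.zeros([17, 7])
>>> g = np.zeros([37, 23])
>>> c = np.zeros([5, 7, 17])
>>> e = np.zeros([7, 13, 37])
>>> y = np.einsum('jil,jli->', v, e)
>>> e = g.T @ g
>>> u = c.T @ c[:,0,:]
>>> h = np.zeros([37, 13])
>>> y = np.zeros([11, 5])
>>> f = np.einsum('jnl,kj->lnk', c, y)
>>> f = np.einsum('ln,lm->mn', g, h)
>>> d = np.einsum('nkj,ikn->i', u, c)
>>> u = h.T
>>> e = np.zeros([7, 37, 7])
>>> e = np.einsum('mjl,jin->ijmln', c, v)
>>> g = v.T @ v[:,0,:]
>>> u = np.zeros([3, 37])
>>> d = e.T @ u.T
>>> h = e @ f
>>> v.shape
(7, 37, 13)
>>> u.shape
(3, 37)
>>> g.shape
(13, 37, 13)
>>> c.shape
(5, 7, 17)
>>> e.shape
(37, 7, 5, 17, 13)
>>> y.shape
(11, 5)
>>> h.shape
(37, 7, 5, 17, 23)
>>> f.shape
(13, 23)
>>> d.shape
(13, 17, 5, 7, 3)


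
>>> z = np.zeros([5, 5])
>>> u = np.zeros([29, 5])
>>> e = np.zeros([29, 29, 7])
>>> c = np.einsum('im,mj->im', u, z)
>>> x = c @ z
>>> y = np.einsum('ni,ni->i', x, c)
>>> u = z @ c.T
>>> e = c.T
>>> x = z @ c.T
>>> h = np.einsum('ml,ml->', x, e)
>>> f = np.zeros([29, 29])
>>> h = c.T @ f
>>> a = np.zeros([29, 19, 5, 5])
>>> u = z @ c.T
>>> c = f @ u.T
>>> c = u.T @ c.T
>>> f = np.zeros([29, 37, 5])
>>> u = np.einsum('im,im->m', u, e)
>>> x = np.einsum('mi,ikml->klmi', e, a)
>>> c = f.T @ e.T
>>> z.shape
(5, 5)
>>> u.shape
(29,)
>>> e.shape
(5, 29)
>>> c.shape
(5, 37, 5)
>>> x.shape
(19, 5, 5, 29)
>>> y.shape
(5,)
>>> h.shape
(5, 29)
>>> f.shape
(29, 37, 5)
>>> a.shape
(29, 19, 5, 5)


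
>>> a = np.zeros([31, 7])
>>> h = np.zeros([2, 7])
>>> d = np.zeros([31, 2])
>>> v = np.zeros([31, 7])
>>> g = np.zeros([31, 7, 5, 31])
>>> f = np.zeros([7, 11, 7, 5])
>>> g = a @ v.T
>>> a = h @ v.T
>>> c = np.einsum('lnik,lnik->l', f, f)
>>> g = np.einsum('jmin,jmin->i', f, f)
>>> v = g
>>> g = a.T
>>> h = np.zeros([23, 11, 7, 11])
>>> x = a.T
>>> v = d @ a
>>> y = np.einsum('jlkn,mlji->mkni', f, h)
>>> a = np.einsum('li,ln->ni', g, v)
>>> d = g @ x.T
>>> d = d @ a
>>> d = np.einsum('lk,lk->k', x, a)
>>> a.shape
(31, 2)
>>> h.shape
(23, 11, 7, 11)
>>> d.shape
(2,)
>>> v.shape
(31, 31)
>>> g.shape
(31, 2)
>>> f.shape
(7, 11, 7, 5)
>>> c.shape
(7,)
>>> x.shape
(31, 2)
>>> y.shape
(23, 7, 5, 11)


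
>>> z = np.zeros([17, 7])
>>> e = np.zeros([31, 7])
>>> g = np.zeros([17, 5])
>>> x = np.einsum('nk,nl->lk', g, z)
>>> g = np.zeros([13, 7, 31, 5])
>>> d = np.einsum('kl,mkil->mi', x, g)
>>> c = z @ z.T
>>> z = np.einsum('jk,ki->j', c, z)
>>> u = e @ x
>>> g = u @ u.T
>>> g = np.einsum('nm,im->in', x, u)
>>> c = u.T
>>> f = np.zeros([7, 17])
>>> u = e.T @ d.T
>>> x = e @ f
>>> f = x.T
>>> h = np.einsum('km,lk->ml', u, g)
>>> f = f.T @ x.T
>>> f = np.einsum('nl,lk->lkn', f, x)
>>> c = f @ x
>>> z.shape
(17,)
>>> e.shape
(31, 7)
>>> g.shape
(31, 7)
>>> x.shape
(31, 17)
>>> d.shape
(13, 31)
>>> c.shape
(31, 17, 17)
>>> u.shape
(7, 13)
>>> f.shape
(31, 17, 31)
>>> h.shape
(13, 31)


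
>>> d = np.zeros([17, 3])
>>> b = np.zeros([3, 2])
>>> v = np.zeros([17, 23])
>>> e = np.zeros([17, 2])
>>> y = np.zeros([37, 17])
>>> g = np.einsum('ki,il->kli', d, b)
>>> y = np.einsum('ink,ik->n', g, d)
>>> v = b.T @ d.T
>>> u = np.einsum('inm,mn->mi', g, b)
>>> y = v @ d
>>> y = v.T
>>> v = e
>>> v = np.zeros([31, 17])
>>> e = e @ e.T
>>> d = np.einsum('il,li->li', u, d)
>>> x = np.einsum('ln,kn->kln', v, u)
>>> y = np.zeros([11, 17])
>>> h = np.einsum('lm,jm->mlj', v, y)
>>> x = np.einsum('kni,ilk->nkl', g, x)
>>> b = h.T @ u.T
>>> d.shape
(17, 3)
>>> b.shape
(11, 31, 3)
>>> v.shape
(31, 17)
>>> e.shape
(17, 17)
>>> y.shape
(11, 17)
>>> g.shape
(17, 2, 3)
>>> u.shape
(3, 17)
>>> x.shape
(2, 17, 31)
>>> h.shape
(17, 31, 11)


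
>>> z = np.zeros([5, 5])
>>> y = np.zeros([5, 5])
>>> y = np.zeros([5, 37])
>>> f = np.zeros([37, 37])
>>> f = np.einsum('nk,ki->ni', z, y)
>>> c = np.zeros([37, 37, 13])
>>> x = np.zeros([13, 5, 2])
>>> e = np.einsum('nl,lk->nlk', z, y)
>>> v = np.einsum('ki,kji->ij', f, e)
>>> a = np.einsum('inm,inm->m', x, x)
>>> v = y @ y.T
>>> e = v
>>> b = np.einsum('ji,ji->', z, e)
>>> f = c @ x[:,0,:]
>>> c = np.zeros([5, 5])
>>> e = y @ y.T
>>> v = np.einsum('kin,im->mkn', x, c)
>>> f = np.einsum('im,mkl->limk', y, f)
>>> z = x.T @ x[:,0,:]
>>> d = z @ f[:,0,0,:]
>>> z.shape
(2, 5, 2)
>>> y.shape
(5, 37)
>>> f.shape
(2, 5, 37, 37)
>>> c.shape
(5, 5)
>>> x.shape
(13, 5, 2)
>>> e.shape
(5, 5)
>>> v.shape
(5, 13, 2)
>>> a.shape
(2,)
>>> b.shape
()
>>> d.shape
(2, 5, 37)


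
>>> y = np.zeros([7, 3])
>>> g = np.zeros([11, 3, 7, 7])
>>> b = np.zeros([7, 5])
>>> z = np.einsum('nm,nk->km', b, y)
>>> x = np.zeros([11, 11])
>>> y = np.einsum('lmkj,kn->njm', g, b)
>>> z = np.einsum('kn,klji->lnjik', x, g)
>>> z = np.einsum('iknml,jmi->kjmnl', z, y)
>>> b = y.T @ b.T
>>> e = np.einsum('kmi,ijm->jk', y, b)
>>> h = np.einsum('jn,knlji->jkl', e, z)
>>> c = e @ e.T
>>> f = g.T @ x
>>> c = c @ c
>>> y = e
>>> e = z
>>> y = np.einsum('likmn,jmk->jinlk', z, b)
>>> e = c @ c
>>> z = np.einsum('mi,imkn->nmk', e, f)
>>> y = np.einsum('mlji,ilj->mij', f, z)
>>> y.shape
(7, 11, 3)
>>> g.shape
(11, 3, 7, 7)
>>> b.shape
(3, 7, 7)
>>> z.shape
(11, 7, 3)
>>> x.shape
(11, 11)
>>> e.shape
(7, 7)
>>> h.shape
(7, 11, 7)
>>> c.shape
(7, 7)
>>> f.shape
(7, 7, 3, 11)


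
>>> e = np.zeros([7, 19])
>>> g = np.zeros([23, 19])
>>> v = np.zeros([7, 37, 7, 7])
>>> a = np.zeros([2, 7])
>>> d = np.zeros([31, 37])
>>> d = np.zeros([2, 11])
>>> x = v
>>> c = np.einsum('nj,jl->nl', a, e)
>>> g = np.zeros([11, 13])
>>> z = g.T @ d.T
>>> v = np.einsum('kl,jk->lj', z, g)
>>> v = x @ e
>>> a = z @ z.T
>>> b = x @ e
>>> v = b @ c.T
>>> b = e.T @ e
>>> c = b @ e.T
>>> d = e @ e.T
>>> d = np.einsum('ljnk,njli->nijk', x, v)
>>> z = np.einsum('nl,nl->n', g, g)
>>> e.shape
(7, 19)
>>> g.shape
(11, 13)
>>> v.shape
(7, 37, 7, 2)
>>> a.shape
(13, 13)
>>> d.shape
(7, 2, 37, 7)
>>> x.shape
(7, 37, 7, 7)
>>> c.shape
(19, 7)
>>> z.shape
(11,)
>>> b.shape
(19, 19)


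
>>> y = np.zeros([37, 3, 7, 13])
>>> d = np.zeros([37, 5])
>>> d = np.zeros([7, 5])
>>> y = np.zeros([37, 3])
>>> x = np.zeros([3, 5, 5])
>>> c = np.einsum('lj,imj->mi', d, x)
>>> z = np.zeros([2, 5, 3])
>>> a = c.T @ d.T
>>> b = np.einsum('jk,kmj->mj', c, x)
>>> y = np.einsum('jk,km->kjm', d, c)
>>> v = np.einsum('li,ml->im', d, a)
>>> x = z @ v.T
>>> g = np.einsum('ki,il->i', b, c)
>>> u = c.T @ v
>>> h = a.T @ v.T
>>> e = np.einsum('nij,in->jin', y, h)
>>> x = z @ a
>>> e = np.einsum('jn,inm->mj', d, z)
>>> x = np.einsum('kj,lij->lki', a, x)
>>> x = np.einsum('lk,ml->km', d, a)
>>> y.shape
(5, 7, 3)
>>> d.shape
(7, 5)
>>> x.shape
(5, 3)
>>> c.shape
(5, 3)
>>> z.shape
(2, 5, 3)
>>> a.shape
(3, 7)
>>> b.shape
(5, 5)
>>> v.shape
(5, 3)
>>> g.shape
(5,)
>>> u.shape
(3, 3)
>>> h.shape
(7, 5)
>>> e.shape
(3, 7)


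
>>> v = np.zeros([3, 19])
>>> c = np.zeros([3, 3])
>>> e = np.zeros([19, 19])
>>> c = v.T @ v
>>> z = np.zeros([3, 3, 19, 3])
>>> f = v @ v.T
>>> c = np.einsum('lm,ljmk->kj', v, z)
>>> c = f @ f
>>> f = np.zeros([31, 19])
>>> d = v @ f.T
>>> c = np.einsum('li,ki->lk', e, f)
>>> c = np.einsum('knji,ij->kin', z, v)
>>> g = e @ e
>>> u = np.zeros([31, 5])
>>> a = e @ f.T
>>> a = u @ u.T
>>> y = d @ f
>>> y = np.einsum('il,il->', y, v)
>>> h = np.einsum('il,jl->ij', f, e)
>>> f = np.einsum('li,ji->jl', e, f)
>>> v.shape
(3, 19)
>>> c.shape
(3, 3, 3)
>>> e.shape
(19, 19)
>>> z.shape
(3, 3, 19, 3)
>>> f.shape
(31, 19)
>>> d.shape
(3, 31)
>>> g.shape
(19, 19)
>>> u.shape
(31, 5)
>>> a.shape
(31, 31)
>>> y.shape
()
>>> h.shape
(31, 19)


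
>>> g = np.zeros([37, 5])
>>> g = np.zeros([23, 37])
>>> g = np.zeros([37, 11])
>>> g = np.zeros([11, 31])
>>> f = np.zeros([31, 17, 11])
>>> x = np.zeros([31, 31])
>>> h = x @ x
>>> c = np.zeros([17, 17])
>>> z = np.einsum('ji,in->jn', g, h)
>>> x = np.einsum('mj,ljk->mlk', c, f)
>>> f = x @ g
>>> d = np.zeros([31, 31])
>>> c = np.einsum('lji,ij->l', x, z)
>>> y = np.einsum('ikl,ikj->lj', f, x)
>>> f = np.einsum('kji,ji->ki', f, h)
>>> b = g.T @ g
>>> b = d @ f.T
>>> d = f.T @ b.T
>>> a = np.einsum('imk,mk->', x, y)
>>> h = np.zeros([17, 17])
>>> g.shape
(11, 31)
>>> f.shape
(17, 31)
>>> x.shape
(17, 31, 11)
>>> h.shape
(17, 17)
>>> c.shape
(17,)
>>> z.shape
(11, 31)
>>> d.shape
(31, 31)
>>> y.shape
(31, 11)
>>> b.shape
(31, 17)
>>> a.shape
()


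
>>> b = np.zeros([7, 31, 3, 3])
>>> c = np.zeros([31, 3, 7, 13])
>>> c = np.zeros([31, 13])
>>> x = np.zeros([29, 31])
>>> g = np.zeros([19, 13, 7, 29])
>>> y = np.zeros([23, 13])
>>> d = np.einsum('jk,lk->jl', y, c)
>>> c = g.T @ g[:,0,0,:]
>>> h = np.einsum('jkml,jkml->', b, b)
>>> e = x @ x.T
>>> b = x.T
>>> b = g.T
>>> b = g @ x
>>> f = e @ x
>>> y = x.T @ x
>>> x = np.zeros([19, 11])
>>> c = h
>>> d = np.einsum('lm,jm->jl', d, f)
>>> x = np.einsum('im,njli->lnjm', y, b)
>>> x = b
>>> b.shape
(19, 13, 7, 31)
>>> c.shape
()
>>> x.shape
(19, 13, 7, 31)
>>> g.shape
(19, 13, 7, 29)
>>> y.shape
(31, 31)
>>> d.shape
(29, 23)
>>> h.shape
()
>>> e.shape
(29, 29)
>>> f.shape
(29, 31)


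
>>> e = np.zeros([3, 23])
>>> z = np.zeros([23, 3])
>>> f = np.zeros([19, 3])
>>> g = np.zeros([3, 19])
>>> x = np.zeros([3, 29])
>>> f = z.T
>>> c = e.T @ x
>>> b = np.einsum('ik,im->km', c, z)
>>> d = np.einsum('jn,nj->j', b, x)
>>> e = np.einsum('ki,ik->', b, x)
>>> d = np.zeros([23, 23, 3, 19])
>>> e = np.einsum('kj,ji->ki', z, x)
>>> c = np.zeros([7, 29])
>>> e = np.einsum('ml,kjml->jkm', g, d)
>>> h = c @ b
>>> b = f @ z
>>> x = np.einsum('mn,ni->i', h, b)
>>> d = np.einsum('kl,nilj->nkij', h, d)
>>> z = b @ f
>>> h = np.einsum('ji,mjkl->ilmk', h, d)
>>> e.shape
(23, 23, 3)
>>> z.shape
(3, 23)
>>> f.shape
(3, 23)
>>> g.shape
(3, 19)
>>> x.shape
(3,)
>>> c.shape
(7, 29)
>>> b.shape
(3, 3)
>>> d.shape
(23, 7, 23, 19)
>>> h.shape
(3, 19, 23, 23)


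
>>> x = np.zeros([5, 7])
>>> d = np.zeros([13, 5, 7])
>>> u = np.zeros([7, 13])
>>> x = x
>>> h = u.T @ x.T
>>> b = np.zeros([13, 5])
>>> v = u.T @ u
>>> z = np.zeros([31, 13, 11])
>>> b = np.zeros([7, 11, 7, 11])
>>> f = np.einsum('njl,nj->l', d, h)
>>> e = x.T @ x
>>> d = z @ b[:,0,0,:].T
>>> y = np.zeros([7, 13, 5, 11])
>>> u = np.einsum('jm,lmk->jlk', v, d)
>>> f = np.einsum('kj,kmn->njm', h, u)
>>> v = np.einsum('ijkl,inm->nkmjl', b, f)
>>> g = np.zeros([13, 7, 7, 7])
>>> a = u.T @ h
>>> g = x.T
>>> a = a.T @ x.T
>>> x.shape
(5, 7)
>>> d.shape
(31, 13, 7)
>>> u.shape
(13, 31, 7)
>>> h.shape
(13, 5)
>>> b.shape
(7, 11, 7, 11)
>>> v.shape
(5, 7, 31, 11, 11)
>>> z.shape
(31, 13, 11)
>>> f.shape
(7, 5, 31)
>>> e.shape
(7, 7)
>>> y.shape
(7, 13, 5, 11)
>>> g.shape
(7, 5)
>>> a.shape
(5, 31, 5)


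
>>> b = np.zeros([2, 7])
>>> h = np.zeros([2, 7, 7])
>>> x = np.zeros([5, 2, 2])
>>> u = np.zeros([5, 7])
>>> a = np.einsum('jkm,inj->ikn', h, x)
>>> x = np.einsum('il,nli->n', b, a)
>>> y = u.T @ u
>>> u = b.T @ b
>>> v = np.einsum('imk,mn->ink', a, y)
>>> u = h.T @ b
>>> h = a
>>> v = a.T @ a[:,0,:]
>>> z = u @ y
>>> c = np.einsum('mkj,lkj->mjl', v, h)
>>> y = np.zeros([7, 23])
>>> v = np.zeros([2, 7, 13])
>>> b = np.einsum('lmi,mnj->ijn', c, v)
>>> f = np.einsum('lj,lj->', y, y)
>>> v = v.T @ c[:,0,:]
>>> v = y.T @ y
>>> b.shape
(5, 13, 7)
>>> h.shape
(5, 7, 2)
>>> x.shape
(5,)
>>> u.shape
(7, 7, 7)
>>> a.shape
(5, 7, 2)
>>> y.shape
(7, 23)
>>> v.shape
(23, 23)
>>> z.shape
(7, 7, 7)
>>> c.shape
(2, 2, 5)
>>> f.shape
()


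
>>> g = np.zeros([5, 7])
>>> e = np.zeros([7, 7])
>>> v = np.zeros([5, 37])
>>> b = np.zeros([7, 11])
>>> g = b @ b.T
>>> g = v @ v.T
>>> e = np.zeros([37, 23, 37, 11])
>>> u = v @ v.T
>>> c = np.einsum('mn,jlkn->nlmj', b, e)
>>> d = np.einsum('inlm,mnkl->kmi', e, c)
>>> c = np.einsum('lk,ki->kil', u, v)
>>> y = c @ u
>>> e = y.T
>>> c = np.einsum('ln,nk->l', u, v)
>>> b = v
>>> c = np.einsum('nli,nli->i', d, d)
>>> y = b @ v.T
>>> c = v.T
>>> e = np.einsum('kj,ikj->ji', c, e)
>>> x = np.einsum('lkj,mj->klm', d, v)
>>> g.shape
(5, 5)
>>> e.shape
(5, 5)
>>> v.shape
(5, 37)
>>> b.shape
(5, 37)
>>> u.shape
(5, 5)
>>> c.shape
(37, 5)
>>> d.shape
(7, 11, 37)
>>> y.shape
(5, 5)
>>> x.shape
(11, 7, 5)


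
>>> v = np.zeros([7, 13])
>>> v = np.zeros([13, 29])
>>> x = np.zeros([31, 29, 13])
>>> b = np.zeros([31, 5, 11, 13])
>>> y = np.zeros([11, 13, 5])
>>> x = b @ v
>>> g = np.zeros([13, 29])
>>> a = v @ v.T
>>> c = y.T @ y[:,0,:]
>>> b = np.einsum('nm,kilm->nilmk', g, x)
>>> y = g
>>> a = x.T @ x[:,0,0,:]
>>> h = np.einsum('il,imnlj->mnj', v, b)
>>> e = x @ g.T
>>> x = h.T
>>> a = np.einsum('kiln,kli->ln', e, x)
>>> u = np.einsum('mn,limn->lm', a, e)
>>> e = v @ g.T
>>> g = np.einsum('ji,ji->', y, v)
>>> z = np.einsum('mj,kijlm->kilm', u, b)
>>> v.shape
(13, 29)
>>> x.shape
(31, 11, 5)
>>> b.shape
(13, 5, 11, 29, 31)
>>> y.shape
(13, 29)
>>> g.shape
()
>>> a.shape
(11, 13)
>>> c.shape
(5, 13, 5)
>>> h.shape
(5, 11, 31)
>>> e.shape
(13, 13)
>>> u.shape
(31, 11)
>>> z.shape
(13, 5, 29, 31)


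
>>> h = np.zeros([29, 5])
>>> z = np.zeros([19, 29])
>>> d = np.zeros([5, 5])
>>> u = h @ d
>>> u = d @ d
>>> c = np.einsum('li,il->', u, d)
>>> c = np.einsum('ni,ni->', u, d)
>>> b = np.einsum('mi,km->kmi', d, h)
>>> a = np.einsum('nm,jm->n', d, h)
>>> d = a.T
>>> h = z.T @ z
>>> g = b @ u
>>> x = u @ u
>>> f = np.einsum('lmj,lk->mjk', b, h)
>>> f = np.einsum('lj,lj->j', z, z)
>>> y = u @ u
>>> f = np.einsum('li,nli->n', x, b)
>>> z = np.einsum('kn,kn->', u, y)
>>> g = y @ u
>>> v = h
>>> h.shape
(29, 29)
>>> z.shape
()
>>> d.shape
(5,)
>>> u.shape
(5, 5)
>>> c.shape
()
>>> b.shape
(29, 5, 5)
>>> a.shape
(5,)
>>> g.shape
(5, 5)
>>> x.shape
(5, 5)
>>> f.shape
(29,)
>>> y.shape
(5, 5)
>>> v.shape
(29, 29)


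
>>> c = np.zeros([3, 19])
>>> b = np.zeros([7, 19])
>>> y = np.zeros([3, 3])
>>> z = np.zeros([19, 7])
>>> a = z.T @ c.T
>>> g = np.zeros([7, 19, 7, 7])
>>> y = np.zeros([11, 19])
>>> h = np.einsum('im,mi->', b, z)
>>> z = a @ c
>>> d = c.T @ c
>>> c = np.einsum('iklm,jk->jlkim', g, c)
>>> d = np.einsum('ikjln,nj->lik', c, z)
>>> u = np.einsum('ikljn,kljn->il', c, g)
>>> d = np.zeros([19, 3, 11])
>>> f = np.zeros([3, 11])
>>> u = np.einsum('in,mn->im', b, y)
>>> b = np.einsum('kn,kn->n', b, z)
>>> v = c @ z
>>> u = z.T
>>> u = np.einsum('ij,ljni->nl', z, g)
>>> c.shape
(3, 7, 19, 7, 7)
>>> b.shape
(19,)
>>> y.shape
(11, 19)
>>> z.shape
(7, 19)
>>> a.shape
(7, 3)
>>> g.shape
(7, 19, 7, 7)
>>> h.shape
()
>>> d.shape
(19, 3, 11)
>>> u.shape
(7, 7)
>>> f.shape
(3, 11)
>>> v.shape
(3, 7, 19, 7, 19)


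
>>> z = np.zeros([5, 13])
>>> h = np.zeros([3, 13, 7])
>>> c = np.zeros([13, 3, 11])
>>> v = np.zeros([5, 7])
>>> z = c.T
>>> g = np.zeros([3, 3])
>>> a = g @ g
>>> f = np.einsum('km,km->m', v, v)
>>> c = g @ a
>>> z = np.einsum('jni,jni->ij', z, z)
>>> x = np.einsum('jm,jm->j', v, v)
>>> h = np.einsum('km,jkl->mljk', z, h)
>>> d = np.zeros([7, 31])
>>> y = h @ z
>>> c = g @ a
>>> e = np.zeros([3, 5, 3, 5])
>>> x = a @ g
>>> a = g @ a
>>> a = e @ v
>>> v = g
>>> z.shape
(13, 11)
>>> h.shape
(11, 7, 3, 13)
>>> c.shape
(3, 3)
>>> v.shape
(3, 3)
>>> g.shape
(3, 3)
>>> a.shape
(3, 5, 3, 7)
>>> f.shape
(7,)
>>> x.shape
(3, 3)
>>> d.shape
(7, 31)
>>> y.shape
(11, 7, 3, 11)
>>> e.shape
(3, 5, 3, 5)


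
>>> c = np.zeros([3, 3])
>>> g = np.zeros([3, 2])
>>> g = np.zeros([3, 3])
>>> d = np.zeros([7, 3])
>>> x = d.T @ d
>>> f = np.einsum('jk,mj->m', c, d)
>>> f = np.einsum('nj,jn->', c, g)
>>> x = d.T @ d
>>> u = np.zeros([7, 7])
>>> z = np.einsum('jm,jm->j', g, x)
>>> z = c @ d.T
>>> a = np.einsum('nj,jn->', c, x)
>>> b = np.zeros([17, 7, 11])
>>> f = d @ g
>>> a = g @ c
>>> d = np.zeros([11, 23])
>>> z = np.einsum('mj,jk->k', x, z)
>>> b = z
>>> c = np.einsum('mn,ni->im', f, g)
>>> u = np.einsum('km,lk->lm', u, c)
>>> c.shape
(3, 7)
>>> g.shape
(3, 3)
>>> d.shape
(11, 23)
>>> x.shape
(3, 3)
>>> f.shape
(7, 3)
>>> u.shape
(3, 7)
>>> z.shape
(7,)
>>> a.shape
(3, 3)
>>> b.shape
(7,)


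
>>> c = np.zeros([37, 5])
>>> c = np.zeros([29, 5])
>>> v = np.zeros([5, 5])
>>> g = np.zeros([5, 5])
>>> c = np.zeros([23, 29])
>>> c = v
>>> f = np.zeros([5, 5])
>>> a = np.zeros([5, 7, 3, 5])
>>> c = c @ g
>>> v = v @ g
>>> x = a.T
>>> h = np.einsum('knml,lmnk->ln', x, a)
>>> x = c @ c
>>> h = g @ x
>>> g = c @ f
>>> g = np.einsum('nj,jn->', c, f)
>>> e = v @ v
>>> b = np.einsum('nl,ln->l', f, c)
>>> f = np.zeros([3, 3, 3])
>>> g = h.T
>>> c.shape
(5, 5)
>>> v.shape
(5, 5)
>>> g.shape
(5, 5)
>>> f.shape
(3, 3, 3)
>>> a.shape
(5, 7, 3, 5)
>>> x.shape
(5, 5)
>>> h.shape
(5, 5)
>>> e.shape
(5, 5)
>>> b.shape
(5,)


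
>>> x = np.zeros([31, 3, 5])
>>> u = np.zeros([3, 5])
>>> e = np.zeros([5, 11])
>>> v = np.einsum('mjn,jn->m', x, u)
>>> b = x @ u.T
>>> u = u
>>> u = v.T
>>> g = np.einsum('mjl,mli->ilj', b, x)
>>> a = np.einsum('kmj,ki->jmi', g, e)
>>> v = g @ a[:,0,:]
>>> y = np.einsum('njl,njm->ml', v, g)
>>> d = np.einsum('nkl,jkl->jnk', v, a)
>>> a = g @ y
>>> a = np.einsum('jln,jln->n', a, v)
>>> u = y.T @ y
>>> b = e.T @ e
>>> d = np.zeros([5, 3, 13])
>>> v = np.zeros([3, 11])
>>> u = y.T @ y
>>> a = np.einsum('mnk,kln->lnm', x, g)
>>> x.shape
(31, 3, 5)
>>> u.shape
(11, 11)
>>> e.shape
(5, 11)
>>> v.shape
(3, 11)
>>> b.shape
(11, 11)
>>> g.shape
(5, 3, 3)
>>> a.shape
(3, 3, 31)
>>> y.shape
(3, 11)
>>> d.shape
(5, 3, 13)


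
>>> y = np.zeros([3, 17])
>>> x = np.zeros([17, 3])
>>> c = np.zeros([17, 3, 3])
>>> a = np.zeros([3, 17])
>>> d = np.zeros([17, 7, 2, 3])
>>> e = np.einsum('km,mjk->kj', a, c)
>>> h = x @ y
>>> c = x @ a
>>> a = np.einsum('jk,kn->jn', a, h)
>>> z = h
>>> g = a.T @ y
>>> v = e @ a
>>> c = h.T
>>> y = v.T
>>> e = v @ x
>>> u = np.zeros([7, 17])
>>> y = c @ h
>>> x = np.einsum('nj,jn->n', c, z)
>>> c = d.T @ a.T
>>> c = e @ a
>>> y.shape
(17, 17)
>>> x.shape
(17,)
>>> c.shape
(3, 17)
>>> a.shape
(3, 17)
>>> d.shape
(17, 7, 2, 3)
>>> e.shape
(3, 3)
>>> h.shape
(17, 17)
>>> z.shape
(17, 17)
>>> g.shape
(17, 17)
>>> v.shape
(3, 17)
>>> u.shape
(7, 17)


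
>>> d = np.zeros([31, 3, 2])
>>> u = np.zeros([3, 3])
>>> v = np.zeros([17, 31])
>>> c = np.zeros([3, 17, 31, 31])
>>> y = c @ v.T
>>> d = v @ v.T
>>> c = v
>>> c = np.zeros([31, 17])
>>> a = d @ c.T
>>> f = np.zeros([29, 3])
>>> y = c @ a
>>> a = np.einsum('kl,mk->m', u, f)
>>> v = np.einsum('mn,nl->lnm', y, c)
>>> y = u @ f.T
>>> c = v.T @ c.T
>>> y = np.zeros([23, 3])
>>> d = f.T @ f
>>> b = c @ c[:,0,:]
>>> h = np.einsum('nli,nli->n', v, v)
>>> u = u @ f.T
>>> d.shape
(3, 3)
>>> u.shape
(3, 29)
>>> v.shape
(17, 31, 31)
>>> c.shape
(31, 31, 31)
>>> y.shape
(23, 3)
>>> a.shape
(29,)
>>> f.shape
(29, 3)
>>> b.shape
(31, 31, 31)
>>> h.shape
(17,)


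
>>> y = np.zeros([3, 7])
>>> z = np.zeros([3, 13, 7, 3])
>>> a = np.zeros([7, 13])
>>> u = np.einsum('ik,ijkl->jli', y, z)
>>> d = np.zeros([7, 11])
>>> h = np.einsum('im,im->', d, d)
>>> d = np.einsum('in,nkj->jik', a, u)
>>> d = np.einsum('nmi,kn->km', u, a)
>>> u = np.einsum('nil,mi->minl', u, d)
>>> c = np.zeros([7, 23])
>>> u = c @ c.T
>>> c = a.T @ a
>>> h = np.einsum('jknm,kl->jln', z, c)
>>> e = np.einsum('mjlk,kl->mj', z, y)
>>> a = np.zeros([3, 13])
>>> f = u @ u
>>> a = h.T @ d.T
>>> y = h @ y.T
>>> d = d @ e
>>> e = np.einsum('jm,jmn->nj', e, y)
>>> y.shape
(3, 13, 3)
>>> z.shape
(3, 13, 7, 3)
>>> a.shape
(7, 13, 7)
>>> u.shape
(7, 7)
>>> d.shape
(7, 13)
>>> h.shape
(3, 13, 7)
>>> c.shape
(13, 13)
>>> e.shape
(3, 3)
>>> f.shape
(7, 7)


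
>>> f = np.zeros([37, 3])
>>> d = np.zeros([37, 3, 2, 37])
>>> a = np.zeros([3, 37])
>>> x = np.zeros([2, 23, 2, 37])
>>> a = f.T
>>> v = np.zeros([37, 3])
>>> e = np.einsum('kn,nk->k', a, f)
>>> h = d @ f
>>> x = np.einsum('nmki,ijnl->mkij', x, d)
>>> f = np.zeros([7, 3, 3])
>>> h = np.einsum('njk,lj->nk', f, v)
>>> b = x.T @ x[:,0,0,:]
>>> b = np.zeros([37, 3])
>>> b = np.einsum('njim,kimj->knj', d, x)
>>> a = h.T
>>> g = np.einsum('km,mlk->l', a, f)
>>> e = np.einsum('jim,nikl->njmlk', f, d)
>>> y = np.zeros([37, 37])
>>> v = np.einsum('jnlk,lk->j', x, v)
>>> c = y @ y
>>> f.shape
(7, 3, 3)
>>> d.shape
(37, 3, 2, 37)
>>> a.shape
(3, 7)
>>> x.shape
(23, 2, 37, 3)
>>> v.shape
(23,)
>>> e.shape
(37, 7, 3, 37, 2)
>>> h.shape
(7, 3)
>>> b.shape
(23, 37, 3)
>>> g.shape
(3,)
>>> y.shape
(37, 37)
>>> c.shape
(37, 37)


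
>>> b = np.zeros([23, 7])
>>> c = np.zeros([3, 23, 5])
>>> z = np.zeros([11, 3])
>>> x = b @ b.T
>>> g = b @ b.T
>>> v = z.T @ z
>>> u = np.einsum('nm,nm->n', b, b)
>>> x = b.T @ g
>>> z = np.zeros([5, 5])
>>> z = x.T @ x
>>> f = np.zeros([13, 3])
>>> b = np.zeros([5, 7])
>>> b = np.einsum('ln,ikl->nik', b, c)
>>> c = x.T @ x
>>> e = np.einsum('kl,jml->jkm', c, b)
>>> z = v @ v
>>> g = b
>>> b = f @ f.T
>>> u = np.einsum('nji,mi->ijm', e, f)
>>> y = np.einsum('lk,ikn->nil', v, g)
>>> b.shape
(13, 13)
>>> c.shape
(23, 23)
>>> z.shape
(3, 3)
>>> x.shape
(7, 23)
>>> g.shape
(7, 3, 23)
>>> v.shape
(3, 3)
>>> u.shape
(3, 23, 13)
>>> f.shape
(13, 3)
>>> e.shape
(7, 23, 3)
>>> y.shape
(23, 7, 3)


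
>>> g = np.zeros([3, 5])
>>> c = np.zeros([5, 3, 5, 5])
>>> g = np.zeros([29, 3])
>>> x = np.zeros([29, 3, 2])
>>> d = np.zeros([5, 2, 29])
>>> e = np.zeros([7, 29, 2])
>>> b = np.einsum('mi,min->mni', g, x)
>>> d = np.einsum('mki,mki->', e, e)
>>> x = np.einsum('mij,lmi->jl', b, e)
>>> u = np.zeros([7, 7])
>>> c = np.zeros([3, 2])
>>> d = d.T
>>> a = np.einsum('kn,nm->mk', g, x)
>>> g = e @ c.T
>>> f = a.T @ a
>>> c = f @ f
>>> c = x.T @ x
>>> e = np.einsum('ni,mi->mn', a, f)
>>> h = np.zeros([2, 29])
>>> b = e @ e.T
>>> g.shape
(7, 29, 3)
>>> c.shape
(7, 7)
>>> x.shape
(3, 7)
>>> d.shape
()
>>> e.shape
(29, 7)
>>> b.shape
(29, 29)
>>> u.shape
(7, 7)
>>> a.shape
(7, 29)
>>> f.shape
(29, 29)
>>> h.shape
(2, 29)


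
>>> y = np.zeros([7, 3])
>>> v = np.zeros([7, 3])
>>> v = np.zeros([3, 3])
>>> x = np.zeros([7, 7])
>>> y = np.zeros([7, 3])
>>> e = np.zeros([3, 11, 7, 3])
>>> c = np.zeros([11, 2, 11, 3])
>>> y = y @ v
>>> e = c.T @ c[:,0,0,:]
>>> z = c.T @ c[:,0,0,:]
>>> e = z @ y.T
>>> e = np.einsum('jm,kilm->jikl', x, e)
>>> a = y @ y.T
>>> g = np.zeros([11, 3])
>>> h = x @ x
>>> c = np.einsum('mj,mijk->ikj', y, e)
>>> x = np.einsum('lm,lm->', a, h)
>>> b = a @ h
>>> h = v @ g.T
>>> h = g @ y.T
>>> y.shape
(7, 3)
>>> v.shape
(3, 3)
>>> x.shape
()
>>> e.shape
(7, 11, 3, 2)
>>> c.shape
(11, 2, 3)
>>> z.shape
(3, 11, 2, 3)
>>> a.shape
(7, 7)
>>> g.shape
(11, 3)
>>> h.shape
(11, 7)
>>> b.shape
(7, 7)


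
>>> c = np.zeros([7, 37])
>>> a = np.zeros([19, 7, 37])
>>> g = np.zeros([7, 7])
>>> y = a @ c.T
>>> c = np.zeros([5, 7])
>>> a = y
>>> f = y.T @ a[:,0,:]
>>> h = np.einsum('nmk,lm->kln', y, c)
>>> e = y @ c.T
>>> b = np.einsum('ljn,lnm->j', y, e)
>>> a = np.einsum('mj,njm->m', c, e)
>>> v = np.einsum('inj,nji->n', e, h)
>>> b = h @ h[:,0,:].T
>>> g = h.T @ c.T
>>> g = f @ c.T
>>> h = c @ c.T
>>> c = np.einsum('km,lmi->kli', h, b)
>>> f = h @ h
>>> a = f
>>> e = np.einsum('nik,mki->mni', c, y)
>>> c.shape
(5, 7, 7)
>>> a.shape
(5, 5)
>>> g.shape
(7, 7, 5)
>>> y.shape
(19, 7, 7)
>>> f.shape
(5, 5)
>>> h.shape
(5, 5)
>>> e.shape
(19, 5, 7)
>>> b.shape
(7, 5, 7)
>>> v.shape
(7,)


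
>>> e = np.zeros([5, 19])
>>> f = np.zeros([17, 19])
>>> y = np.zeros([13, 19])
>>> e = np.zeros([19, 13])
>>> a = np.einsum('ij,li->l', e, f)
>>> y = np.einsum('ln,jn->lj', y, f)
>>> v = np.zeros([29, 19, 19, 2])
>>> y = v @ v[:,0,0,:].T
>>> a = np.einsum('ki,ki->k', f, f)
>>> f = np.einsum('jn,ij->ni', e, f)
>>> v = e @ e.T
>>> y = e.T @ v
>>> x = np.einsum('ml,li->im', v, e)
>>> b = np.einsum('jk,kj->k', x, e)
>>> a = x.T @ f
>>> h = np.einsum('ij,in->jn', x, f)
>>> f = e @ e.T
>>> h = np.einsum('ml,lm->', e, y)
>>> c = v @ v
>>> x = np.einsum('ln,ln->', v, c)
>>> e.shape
(19, 13)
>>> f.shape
(19, 19)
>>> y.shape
(13, 19)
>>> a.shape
(19, 17)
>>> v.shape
(19, 19)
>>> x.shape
()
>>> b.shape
(19,)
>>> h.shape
()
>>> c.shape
(19, 19)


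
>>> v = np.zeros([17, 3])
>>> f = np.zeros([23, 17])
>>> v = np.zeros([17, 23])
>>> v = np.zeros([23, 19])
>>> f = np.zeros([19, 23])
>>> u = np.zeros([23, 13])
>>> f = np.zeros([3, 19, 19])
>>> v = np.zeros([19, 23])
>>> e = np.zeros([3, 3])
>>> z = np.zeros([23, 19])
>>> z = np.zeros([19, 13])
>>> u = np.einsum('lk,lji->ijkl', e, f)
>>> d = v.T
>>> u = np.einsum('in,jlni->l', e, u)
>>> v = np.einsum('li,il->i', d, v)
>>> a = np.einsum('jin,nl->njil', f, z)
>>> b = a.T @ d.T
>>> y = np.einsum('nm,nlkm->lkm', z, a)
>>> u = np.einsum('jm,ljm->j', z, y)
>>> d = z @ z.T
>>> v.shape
(19,)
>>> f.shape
(3, 19, 19)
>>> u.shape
(19,)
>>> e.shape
(3, 3)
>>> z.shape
(19, 13)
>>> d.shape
(19, 19)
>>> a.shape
(19, 3, 19, 13)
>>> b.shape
(13, 19, 3, 23)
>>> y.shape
(3, 19, 13)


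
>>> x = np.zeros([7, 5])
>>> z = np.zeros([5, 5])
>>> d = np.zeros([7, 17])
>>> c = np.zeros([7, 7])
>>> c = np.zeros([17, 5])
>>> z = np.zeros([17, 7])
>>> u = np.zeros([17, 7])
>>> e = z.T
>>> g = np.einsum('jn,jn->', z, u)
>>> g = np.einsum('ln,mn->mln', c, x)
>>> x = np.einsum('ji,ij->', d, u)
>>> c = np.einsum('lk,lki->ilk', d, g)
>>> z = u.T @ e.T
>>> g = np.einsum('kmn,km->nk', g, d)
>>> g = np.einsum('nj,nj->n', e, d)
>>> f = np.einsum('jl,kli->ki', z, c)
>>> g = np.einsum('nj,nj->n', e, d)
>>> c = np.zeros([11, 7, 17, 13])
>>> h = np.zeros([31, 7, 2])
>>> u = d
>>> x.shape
()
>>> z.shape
(7, 7)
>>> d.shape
(7, 17)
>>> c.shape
(11, 7, 17, 13)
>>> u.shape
(7, 17)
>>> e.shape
(7, 17)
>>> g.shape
(7,)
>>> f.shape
(5, 17)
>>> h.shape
(31, 7, 2)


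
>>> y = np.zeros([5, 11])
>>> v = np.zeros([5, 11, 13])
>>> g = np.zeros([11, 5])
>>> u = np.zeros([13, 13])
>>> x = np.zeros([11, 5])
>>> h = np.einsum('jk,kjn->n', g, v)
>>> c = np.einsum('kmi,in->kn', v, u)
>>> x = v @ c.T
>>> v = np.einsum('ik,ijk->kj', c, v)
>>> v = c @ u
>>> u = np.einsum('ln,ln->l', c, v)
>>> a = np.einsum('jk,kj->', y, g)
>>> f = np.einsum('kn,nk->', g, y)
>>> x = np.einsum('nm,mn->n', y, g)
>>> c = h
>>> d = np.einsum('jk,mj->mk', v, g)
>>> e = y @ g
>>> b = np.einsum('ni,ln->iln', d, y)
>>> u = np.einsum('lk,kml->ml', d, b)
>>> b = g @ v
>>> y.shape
(5, 11)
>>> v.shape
(5, 13)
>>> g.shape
(11, 5)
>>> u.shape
(5, 11)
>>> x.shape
(5,)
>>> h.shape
(13,)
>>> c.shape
(13,)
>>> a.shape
()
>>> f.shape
()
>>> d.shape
(11, 13)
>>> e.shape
(5, 5)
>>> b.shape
(11, 13)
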